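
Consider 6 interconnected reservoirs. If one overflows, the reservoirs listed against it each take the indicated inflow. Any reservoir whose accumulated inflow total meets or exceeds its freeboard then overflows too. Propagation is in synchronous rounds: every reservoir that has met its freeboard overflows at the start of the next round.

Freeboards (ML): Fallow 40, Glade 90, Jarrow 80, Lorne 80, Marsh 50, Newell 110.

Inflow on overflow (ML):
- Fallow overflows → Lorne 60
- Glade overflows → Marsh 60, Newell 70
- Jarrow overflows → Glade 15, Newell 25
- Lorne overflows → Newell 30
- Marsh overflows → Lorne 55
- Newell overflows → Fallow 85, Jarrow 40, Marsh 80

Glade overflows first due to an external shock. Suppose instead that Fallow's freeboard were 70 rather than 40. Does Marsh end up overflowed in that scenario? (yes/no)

With Fallow's freeboard at 70:
Round 1 — Glade overflows (initial).
  Marsh: +60 → 60 ≥ 50
  Newell: +70 → 70 < 110
Round 2 — Marsh overflows.
  Lorne: +55 → 55 < 80
No further overflows.

yes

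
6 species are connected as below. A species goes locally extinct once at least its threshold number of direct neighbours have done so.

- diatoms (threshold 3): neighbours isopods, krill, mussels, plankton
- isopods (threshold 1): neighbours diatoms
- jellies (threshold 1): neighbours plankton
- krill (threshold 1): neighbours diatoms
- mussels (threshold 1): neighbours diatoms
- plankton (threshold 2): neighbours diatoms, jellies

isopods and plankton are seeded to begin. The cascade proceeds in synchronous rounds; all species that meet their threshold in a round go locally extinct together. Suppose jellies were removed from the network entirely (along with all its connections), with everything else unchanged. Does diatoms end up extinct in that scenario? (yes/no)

no

With jellies removed:
Round 1 — isopods, plankton go locally extinct (initial).
Round 2 — no new extinctions; cascade stops.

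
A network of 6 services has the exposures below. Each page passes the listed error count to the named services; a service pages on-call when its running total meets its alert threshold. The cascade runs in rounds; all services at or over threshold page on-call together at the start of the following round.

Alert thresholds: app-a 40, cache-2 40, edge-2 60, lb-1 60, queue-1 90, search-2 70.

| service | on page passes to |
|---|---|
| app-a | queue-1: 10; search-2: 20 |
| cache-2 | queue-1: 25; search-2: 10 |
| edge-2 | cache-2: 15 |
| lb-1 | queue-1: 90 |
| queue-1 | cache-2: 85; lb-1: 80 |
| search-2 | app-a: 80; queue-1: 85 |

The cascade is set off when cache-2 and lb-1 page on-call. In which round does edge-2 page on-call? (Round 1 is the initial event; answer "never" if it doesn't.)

Round 1 — cache-2, lb-1 page on-call (initial).
  queue-1: +25+90 → 115 ≥ 90
  search-2: +10 → 10 < 70
Round 2 — queue-1 pages on-call.
No further pages.

never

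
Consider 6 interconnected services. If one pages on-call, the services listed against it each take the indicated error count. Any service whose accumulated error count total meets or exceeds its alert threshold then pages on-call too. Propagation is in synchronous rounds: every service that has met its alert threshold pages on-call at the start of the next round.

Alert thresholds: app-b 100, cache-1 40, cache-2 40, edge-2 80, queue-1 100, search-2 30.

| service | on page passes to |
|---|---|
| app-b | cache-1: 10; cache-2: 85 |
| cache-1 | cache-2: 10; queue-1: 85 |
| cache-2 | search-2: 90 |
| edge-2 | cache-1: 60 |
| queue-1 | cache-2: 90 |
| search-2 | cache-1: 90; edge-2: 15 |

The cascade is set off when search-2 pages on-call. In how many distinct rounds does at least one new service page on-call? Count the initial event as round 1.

2

Round 1 — search-2 pages on-call (initial).
  cache-1: +90 → 90 ≥ 40
  edge-2: +15 → 15 < 80
Round 2 — cache-1 pages on-call.
  cache-2: +10 → 10 < 40
  queue-1: +85 → 85 < 100
No further pages.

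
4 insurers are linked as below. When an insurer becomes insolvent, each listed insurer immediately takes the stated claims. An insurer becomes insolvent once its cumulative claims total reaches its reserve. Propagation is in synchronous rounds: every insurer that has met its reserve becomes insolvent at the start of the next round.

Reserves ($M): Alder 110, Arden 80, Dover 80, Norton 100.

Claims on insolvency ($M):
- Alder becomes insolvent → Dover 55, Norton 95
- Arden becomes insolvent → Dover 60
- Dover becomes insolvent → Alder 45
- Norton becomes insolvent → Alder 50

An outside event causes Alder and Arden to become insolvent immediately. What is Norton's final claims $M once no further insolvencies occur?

Round 1 — Alder, Arden become insolvent (initial).
  Dover: +55+60 → 115 ≥ 80
  Norton: +95 → 95 < 100
Round 2 — Dover becomes insolvent.
No further insolvencies.

95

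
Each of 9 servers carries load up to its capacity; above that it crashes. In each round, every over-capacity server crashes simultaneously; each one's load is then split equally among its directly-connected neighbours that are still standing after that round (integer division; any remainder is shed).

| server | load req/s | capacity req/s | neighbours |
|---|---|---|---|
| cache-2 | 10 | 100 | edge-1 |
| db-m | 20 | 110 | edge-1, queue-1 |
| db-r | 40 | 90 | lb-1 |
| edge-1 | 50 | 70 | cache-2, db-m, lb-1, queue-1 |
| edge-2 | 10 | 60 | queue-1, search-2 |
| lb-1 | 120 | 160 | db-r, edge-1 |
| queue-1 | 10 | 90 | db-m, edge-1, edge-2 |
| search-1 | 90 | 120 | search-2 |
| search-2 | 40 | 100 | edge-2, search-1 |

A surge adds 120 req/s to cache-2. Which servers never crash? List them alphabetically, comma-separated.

db-m, edge-2, queue-1, search-1, search-2

Round 1 — cache-2 at 130 > 100. cache-2 crashes.
  cache-2 sheds 130 req/s to edge-1: 130 each.
    edge-1: 50+130 = 180 > 70
Round 2 — edge-1 crashes.
  edge-1 sheds 180 req/s to db-m, lb-1, queue-1: 60 each.
    db-m: 20+60 = 80 ≤ 110
    lb-1: 120+60 = 180 > 160
    queue-1: 10+60 = 70 ≤ 90
Round 3 — lb-1 crashes.
  lb-1 sheds 180 req/s to db-r: 180 each.
    db-r: 40+180 = 220 > 90
Round 4 — db-r crashes.
  db-r sheds 220 req/s: no online neighbours, lost.
No further crashes.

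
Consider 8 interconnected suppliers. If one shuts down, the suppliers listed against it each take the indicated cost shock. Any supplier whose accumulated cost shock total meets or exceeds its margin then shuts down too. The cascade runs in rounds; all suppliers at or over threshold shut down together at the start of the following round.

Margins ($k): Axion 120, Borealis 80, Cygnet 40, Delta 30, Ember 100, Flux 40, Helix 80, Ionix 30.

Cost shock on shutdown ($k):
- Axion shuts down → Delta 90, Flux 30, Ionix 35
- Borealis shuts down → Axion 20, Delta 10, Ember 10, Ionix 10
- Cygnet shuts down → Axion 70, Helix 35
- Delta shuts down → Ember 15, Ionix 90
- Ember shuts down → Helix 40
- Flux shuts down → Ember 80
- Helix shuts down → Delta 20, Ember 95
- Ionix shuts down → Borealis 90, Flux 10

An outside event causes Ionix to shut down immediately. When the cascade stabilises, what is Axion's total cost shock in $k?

20

Round 1 — Ionix shuts down (initial).
  Borealis: +90 → 90 ≥ 80
  Flux: +10 → 10 < 40
Round 2 — Borealis shuts down.
  Axion: +20 → 20 < 120
  Delta: +10 → 10 < 30
  Ember: +10 → 10 < 100
No further shutdowns.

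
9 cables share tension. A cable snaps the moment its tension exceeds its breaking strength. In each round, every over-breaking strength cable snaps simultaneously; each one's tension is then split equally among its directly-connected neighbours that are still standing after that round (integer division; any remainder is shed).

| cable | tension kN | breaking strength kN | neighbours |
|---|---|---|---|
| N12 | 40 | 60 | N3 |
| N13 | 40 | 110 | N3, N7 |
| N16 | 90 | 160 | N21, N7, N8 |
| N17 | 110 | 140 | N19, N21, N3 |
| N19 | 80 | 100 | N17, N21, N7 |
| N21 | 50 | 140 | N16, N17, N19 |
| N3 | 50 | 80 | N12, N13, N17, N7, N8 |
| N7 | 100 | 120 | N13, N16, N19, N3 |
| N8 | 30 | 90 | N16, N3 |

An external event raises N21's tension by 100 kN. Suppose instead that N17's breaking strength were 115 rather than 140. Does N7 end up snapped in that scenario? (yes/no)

yes

With N17's breaking strength at 115:
Round 1 — N21 at 150 > 140. N21 snaps.
  N21 sheds 150 kN to N16, N17, N19: 50 each.
    N16: 90+50 = 140 ≤ 160
    N17: 110+50 = 160 > 115
    N19: 80+50 = 130 > 100
Round 2 — N17, N19 snap.
  N17 sheds 160 kN to N3: 160 each.
    N3: 50+160 = 210 > 80
  N19 sheds 130 kN to N7: 130 each.
    N7: 100+130 = 230 > 120
Round 3 — N3, N7 snap.
  N3 sheds 210 kN to N12, N13, N8: 70 each.
    N12: 40+70 = 110 > 60
    N13: 40+70 = 110 ≤ 110
    N8: 30+70 = 100 > 90
  N7 sheds 230 kN to N13, N16: 115 each.
    N13: 110+115 = 225 > 110
    N16: 140+115 = 255 > 160
Round 4 — N12, N13, N16, N8 snap.
  N12 sheds 110 kN: no online neighbours, lost.
  N13 sheds 225 kN: no online neighbours, lost.
  N16 sheds 255 kN: no online neighbours, lost.
  N8 sheds 100 kN: no online neighbours, lost.
No further breaks.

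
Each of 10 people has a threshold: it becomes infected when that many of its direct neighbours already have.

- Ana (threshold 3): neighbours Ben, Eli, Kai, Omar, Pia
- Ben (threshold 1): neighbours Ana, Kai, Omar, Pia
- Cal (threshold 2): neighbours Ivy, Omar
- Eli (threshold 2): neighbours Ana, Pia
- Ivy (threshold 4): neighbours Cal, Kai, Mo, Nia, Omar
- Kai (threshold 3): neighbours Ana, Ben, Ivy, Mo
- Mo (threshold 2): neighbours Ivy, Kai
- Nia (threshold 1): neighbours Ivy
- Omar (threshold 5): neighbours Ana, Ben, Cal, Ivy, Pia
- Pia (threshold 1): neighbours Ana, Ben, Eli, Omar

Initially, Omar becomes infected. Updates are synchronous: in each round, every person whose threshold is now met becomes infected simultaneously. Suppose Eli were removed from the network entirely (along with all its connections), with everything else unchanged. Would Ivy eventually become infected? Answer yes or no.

With Eli removed:
Round 1 — Omar becomes infected (initial).
Round 2 — checking thresholds:
  Ana: 1 of 4 neighbours < 3, below threshold.
  Ben: 1 of 4 neighbours ≥ 1, becomes infected.
  Cal: 1 of 2 neighbours < 2, below threshold.
  Ivy: 1 of 5 neighbours < 4, below threshold.
  Pia: 1 of 3 neighbours ≥ 1, becomes infected.
Round 3 — checking thresholds:
  Ana: 3 of 4 neighbours ≥ 3, becomes infected.
  Cal: 1 of 2 neighbours < 2, below threshold.
  Ivy: 1 of 5 neighbours < 4, below threshold.
  Kai: 1 of 4 neighbours < 3, below threshold.
Round 4 — no new infections; cascade stops.

no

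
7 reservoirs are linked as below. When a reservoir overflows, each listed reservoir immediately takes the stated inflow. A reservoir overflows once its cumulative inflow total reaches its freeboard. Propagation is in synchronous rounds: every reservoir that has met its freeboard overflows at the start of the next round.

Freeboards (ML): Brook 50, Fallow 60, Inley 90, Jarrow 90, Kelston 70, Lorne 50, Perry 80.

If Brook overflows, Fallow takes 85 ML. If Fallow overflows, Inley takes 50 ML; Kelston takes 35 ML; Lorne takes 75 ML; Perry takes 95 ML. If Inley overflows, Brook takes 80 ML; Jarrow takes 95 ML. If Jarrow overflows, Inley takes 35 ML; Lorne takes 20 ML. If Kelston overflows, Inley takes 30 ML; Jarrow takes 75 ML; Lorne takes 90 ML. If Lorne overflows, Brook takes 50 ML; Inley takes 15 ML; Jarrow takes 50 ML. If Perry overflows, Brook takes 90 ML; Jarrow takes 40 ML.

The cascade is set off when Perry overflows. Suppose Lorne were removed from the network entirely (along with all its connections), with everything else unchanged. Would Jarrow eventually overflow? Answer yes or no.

no

With Lorne removed:
Round 1 — Perry overflows (initial).
  Brook: +90 → 90 ≥ 50
  Jarrow: +40 → 40 < 90
Round 2 — Brook overflows.
  Fallow: +85 → 85 ≥ 60
Round 3 — Fallow overflows.
  Inley: +50 → 50 < 90
  Kelston: +35 → 35 < 70
No further overflows.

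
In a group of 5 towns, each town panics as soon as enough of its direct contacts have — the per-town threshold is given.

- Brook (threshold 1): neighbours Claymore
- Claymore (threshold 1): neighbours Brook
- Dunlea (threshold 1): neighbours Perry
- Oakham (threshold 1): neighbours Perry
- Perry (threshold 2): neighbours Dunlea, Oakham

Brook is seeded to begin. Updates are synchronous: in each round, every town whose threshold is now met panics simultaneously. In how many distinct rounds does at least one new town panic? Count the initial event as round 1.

Round 1 — Brook panics (initial).
Round 2 — checking thresholds:
  Claymore: 1 of 1 neighbours ≥ 1, panics.
Round 3 — no new panics; cascade stops.

2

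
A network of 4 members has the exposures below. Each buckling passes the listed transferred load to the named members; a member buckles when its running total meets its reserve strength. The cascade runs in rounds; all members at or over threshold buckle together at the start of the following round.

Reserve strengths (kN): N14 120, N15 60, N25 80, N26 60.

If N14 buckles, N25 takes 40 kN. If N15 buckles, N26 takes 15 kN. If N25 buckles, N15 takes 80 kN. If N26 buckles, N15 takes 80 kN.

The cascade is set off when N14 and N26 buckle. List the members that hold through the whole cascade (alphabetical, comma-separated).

N25

Round 1 — N14, N26 buckle (initial).
  N15: +80 → 80 ≥ 60
  N25: +40 → 40 < 80
Round 2 — N15 buckles.
No further bucklings.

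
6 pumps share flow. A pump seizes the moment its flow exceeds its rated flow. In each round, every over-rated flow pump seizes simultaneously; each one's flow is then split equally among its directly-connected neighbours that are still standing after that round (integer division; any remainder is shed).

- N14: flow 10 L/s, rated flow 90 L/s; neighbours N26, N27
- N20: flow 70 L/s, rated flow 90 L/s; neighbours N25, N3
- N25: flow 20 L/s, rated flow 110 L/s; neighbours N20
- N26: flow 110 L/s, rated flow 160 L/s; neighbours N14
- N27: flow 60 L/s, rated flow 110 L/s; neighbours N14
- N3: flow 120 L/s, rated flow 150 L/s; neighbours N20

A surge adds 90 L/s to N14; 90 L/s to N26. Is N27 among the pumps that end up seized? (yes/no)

yes

Round 1 — N14 at 100 > 90; N26 at 200 > 160. N14, N26 seize.
  N14 sheds 100 L/s to N27: 100 each.
    N27: 60+100 = 160 > 110
  N26 sheds 200 L/s: no online neighbours, lost.
Round 2 — N27 seizes.
  N27 sheds 160 L/s: no online neighbours, lost.
No further seizures.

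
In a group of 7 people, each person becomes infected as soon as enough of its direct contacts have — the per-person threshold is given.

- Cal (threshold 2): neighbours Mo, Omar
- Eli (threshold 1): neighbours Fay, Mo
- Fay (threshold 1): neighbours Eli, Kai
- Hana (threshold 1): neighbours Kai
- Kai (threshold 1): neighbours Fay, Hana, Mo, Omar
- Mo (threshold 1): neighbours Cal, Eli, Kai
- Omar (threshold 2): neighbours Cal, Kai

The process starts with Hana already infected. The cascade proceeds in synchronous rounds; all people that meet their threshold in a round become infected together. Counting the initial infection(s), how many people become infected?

5

Round 1 — Hana becomes infected (initial).
Round 2 — checking thresholds:
  Kai: 1 of 4 neighbours ≥ 1, becomes infected.
Round 3 — checking thresholds:
  Fay: 1 of 2 neighbours ≥ 1, becomes infected.
  Mo: 1 of 3 neighbours ≥ 1, becomes infected.
  Omar: 1 of 2 neighbours < 2, not yet.
Round 4 — checking thresholds:
  Cal: 1 of 2 neighbours < 2, not yet.
  Eli: 2 of 2 neighbours ≥ 1, becomes infected.
  Omar: 1 of 2 neighbours < 2, not yet.
Round 5 — no new infections; cascade stops.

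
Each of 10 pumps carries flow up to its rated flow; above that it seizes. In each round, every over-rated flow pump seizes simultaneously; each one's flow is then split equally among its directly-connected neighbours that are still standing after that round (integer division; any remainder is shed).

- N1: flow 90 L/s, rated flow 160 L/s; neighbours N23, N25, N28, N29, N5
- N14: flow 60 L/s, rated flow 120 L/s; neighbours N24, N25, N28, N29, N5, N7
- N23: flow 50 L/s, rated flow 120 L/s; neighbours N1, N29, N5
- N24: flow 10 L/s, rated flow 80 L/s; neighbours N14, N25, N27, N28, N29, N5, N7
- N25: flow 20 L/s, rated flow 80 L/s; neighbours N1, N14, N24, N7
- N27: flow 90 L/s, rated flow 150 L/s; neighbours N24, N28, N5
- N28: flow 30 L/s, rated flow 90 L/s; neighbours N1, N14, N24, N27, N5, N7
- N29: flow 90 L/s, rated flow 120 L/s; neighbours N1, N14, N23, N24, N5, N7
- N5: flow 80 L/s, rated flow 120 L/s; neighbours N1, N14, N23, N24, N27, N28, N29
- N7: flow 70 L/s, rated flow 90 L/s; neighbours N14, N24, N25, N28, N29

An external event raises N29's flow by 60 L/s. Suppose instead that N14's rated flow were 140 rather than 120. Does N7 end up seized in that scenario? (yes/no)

With N14's rated flow at 140:
Round 1 — N29 at 150 > 120. N29 seizes.
  N29 sheds 150 L/s to N1, N14, N23, N24, N5, N7: 25 each.
    N1: 90+25 = 115 ≤ 160
    N14: 60+25 = 85 ≤ 140
    N23: 50+25 = 75 ≤ 120
    N24: 10+25 = 35 ≤ 80
    N5: 80+25 = 105 ≤ 120
    N7: 70+25 = 95 > 90
Round 2 — N7 seizes.
  N7 sheds 95 L/s to N14, N24, N25, N28: 23 each (3 lost).
    N14: 85+23 = 108 ≤ 140
    N24: 35+23 = 58 ≤ 80
    N25: 20+23 = 43 ≤ 80
    N28: 30+23 = 53 ≤ 90
No further seizures.

yes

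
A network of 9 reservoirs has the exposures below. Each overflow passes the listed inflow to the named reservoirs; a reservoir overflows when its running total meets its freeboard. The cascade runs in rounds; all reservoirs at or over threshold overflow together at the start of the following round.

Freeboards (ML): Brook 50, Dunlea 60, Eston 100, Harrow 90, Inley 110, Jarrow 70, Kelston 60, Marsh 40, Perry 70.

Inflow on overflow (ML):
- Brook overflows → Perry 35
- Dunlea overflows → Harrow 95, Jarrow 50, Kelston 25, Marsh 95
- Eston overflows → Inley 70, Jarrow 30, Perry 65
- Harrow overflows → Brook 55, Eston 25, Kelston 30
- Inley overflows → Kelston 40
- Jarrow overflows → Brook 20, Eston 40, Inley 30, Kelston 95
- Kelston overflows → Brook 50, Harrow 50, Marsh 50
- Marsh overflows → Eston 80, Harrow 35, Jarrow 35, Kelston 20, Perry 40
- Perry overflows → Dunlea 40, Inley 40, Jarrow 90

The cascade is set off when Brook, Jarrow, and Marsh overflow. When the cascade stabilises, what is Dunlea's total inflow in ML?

Round 1 — Brook, Jarrow, Marsh overflow (initial).
  Eston: +40+80 → 120 ≥ 100
  Harrow: +35 → 35 < 90
  Inley: +30 → 30 < 110
  Kelston: +95+20 → 115 ≥ 60
  Perry: +35+40 → 75 ≥ 70
Round 2 — Eston, Kelston, Perry overflow.
  Dunlea: +40 → 40 < 60
  Harrow: +50 → 85 < 90
  Inley: +70+40 → 140 ≥ 110
Round 3 — Inley overflows.
No further overflows.

40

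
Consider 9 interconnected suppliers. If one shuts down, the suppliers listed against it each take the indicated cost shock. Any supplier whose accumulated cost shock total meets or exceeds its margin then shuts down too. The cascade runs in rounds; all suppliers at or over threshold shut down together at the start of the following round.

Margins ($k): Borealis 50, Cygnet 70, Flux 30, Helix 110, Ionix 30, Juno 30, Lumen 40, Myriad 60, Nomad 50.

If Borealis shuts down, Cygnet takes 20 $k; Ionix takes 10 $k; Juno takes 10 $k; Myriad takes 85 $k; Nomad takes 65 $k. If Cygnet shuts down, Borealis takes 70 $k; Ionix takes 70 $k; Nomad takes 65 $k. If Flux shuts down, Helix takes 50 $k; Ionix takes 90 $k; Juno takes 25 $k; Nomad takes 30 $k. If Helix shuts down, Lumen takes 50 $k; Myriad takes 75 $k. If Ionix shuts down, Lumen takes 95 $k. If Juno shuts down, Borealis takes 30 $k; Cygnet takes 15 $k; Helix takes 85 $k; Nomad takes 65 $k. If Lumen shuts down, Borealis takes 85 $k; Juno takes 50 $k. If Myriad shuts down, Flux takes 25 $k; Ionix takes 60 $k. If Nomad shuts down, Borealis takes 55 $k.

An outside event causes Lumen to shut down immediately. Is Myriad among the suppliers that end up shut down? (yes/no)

Round 1 — Lumen shuts down (initial).
  Borealis: +85 → 85 ≥ 50
  Juno: +50 → 50 ≥ 30
Round 2 — Borealis, Juno shut down.
  Cygnet: +20+15 → 35 < 70
  Helix: +85 → 85 < 110
  Ionix: +10 → 10 < 30
  Myriad: +85 → 85 ≥ 60
  Nomad: +65+65 → 130 ≥ 50
Round 3 — Myriad, Nomad shut down.
  Flux: +25 → 25 < 30
  Ionix: +60 → 70 ≥ 30
Round 4 — Ionix shuts down.
No further shutdowns.

yes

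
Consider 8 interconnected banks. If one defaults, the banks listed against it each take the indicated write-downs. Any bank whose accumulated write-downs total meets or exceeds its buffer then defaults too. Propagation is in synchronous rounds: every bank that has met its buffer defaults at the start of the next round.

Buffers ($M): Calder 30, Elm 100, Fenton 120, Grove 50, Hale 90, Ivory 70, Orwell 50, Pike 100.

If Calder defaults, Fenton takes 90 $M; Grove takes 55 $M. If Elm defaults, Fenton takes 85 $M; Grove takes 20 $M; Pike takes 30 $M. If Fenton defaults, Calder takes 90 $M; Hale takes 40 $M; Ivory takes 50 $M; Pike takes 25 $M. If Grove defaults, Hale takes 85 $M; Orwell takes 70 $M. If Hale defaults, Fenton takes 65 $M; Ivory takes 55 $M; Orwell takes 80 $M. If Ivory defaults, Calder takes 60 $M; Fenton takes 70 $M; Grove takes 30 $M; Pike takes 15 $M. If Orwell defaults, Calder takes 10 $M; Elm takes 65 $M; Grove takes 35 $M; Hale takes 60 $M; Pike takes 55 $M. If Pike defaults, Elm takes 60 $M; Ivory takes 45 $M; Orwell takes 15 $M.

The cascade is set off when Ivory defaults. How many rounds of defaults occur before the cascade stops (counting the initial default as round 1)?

Round 1 — Ivory defaults (initial).
  Calder: +60 → 60 ≥ 30
  Fenton: +70 → 70 < 120
  Grove: +30 → 30 < 50
  Pike: +15 → 15 < 100
Round 2 — Calder defaults.
  Fenton: +90 → 160 ≥ 120
  Grove: +55 → 85 ≥ 50
Round 3 — Fenton, Grove default.
  Hale: +40+85 → 125 ≥ 90
  Orwell: +70 → 70 ≥ 50
  Pike: +25 → 40 < 100
Round 4 — Hale, Orwell default.
  Elm: +65 → 65 < 100
  Pike: +55 → 95 < 100
No further defaults.

4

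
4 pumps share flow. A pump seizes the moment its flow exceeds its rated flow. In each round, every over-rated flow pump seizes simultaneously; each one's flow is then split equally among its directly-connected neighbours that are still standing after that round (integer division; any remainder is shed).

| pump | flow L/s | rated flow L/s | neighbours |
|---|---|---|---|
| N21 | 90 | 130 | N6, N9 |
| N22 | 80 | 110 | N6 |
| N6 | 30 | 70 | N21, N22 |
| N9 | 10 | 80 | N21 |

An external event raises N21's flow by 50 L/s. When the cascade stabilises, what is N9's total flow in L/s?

80

Round 1 — N21 at 140 > 130. N21 seizes.
  N21 sheds 140 L/s to N6, N9: 70 each.
    N6: 30+70 = 100 > 70
    N9: 10+70 = 80 ≤ 80
Round 2 — N6 seizes.
  N6 sheds 100 L/s to N22: 100 each.
    N22: 80+100 = 180 > 110
Round 3 — N22 seizes.
  N22 sheds 180 L/s: no online neighbours, lost.
No further seizures.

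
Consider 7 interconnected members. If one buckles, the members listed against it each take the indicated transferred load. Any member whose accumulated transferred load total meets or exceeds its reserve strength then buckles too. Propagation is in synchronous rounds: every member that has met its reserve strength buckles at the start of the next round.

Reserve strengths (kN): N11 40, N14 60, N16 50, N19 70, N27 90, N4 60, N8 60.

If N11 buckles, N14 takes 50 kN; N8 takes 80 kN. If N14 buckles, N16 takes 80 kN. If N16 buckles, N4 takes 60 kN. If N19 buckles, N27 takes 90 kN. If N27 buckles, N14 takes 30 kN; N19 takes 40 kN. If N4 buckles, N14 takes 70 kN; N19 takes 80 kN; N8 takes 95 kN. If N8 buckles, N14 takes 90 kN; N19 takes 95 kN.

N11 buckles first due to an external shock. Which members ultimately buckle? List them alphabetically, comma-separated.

Round 1 — N11 buckles (initial).
  N14: +50 → 50 < 60
  N8: +80 → 80 ≥ 60
Round 2 — N8 buckles.
  N14: +90 → 140 ≥ 60
  N19: +95 → 95 ≥ 70
Round 3 — N14, N19 buckle.
  N16: +80 → 80 ≥ 50
  N27: +90 → 90 ≥ 90
Round 4 — N16, N27 buckle.
  N4: +60 → 60 ≥ 60
Round 5 — N4 buckles.
No further bucklings.

N11, N14, N16, N19, N27, N4, N8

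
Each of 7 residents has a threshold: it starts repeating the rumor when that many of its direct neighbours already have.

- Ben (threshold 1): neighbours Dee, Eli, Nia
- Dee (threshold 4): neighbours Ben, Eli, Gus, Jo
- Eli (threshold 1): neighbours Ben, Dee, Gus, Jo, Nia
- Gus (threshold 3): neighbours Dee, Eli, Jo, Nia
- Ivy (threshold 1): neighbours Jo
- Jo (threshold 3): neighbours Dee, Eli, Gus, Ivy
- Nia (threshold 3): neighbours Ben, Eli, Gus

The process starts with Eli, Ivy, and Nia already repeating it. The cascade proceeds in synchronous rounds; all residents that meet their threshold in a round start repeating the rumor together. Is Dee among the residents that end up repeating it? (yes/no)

no

Round 1 — Eli, Ivy, Nia start repeating the rumor (initial).
Round 2 — checking thresholds:
  Ben: 2 of 3 neighbours ≥ 1, starts repeating the rumor.
  Dee: 1 of 4 neighbours < 4, below threshold.
  Gus: 2 of 4 neighbours < 3, below threshold.
  Jo: 2 of 4 neighbours < 3, below threshold.
Round 3 — no new spreads; cascade stops.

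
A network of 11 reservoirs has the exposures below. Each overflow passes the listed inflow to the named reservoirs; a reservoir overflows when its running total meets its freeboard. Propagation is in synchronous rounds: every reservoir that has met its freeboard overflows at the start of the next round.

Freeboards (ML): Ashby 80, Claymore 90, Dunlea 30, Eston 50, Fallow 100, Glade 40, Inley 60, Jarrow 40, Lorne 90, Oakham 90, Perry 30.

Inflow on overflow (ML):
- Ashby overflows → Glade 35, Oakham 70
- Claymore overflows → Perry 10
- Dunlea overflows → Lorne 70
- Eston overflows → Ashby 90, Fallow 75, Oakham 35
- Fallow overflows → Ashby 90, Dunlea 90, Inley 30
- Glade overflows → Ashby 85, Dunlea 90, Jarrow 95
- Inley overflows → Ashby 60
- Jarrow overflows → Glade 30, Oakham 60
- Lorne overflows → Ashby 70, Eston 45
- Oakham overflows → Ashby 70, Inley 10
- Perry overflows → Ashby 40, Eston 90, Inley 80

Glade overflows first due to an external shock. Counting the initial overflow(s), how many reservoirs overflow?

Round 1 — Glade overflows (initial).
  Ashby: +85 → 85 ≥ 80
  Dunlea: +90 → 90 ≥ 30
  Jarrow: +95 → 95 ≥ 40
Round 2 — Ashby, Dunlea, Jarrow overflow.
  Lorne: +70 → 70 < 90
  Oakham: +70+60 → 130 ≥ 90
Round 3 — Oakham overflows.
  Inley: +10 → 10 < 60
No further overflows.

5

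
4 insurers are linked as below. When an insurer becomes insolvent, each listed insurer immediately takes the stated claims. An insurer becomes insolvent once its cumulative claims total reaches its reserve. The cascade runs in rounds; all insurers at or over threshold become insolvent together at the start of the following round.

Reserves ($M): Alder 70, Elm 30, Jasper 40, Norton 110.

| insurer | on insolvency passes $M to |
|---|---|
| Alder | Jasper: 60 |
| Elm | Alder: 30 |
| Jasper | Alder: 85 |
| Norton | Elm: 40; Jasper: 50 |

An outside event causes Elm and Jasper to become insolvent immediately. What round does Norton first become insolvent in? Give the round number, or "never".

never

Round 1 — Elm, Jasper become insolvent (initial).
  Alder: +30+85 → 115 ≥ 70
Round 2 — Alder becomes insolvent.
No further insolvencies.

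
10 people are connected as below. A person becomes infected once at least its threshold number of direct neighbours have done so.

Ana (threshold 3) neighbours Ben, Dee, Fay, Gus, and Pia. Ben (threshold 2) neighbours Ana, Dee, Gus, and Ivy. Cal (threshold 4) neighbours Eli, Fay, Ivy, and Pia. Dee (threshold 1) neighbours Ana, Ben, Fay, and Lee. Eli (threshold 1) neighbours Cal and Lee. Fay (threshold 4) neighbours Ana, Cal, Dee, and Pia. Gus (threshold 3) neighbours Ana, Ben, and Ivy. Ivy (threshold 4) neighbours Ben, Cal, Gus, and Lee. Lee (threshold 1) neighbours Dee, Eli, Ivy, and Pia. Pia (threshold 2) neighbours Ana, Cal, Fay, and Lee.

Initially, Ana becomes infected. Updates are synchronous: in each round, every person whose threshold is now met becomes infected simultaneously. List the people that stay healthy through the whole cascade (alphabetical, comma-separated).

Cal, Fay, Gus, Ivy

Round 1 — Ana becomes infected (initial).
Round 2 — checking thresholds:
  Ben: 1 of 4 neighbours < 2, below threshold.
  Dee: 1 of 4 neighbours ≥ 1, becomes infected.
  Fay: 1 of 4 neighbours < 4, below threshold.
  Gus: 1 of 3 neighbours < 3, below threshold.
  Pia: 1 of 4 neighbours < 2, below threshold.
Round 3 — checking thresholds:
  Ben: 2 of 4 neighbours ≥ 2, becomes infected.
  Fay: 2 of 4 neighbours < 4, below threshold.
  Gus: 1 of 3 neighbours < 3, below threshold.
  Lee: 1 of 4 neighbours ≥ 1, becomes infected.
  Pia: 1 of 4 neighbours < 2, below threshold.
Round 4 — checking thresholds:
  Eli: 1 of 2 neighbours ≥ 1, becomes infected.
  Fay: 2 of 4 neighbours < 4, below threshold.
  Gus: 2 of 3 neighbours < 3, below threshold.
  Ivy: 2 of 4 neighbours < 4, below threshold.
  Pia: 2 of 4 neighbours ≥ 2, becomes infected.
Round 5 — no new infections; cascade stops.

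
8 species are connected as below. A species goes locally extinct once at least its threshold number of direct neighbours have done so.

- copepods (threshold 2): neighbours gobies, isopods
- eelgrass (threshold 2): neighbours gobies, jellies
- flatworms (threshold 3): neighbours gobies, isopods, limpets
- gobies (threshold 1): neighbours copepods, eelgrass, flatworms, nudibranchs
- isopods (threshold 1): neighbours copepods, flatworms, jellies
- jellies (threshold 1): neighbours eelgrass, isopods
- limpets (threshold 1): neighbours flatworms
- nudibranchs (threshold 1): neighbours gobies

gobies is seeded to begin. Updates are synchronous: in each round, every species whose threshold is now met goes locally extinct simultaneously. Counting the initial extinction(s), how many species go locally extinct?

Round 1 — gobies goes locally extinct (initial).
Round 2 — checking thresholds:
  copepods: 1 of 2 neighbours < 2, below threshold.
  eelgrass: 1 of 2 neighbours < 2, below threshold.
  flatworms: 1 of 3 neighbours < 3, below threshold.
  nudibranchs: 1 of 1 neighbours ≥ 1, goes locally extinct.
Round 3 — no new extinctions; cascade stops.

2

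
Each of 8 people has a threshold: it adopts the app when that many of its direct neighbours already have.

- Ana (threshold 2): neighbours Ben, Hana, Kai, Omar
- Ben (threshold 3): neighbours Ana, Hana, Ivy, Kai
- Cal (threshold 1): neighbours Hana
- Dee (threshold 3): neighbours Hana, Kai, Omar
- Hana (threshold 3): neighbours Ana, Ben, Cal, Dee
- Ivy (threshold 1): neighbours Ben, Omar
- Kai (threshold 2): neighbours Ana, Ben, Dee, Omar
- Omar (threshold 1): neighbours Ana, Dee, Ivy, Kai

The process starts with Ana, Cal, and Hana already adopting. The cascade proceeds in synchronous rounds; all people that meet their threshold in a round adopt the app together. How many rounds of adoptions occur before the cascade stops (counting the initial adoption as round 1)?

4

Round 1 — Ana, Cal, Hana adopt the app (initial).
Round 2 — checking thresholds:
  Ben: 2 of 4 neighbours < 3, below threshold.
  Dee: 1 of 3 neighbours < 3, below threshold.
  Kai: 1 of 4 neighbours < 2, below threshold.
  Omar: 1 of 4 neighbours ≥ 1, adopts the app.
Round 3 — checking thresholds:
  Ben: 2 of 4 neighbours < 3, below threshold.
  Dee: 2 of 3 neighbours < 3, below threshold.
  Ivy: 1 of 2 neighbours ≥ 1, adopts the app.
  Kai: 2 of 4 neighbours ≥ 2, adopts the app.
Round 4 — checking thresholds:
  Ben: 4 of 4 neighbours ≥ 3, adopts the app.
  Dee: 3 of 3 neighbours ≥ 3, adopts the app.
Round 5 — no new adoptions; cascade stops.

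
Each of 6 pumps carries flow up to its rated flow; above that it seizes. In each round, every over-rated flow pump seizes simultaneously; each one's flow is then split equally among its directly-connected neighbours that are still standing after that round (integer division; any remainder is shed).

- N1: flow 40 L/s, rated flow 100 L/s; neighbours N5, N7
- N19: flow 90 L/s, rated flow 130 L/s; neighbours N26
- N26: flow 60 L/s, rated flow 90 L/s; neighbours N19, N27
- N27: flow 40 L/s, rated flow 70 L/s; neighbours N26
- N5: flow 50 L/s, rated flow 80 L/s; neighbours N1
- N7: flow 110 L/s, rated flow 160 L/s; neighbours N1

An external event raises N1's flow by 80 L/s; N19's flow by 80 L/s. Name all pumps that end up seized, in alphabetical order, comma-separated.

N1, N19, N26, N27, N5, N7

Round 1 — N1 at 120 > 100; N19 at 170 > 130. N1, N19 seize.
  N1 sheds 120 L/s to N5, N7: 60 each.
    N5: 50+60 = 110 > 80
    N7: 110+60 = 170 > 160
  N19 sheds 170 L/s to N26: 170 each.
    N26: 60+170 = 230 > 90
Round 2 — N26, N5, N7 seize.
  N26 sheds 230 L/s to N27: 230 each.
    N27: 40+230 = 270 > 70
  N5 sheds 110 L/s: no online neighbours, lost.
  N7 sheds 170 L/s: no online neighbours, lost.
Round 3 — N27 seizes.
  N27 sheds 270 L/s: no online neighbours, lost.
No further seizures.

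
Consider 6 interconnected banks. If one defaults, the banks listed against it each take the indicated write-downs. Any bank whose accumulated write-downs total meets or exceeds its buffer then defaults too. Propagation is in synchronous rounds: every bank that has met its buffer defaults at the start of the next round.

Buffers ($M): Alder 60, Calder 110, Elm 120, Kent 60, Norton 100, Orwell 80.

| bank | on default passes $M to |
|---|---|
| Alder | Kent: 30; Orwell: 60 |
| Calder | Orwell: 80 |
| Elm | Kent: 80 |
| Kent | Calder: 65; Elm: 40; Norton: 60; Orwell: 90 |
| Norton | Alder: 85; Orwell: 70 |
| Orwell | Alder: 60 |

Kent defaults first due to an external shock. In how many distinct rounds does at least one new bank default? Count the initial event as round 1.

Round 1 — Kent defaults (initial).
  Calder: +65 → 65 < 110
  Elm: +40 → 40 < 120
  Norton: +60 → 60 < 100
  Orwell: +90 → 90 ≥ 80
Round 2 — Orwell defaults.
  Alder: +60 → 60 ≥ 60
Round 3 — Alder defaults.
No further defaults.

3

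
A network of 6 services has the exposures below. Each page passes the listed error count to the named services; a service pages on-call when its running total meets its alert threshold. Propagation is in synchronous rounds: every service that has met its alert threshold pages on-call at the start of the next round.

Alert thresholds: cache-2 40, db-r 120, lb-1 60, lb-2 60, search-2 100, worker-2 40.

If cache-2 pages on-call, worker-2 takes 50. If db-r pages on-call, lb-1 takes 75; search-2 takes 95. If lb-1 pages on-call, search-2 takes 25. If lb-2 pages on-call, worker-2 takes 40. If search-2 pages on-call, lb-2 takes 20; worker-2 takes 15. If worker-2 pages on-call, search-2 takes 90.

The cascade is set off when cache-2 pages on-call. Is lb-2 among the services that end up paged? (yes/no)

Round 1 — cache-2 pages on-call (initial).
  worker-2: +50 → 50 ≥ 40
Round 2 — worker-2 pages on-call.
  search-2: +90 → 90 < 100
No further pages.

no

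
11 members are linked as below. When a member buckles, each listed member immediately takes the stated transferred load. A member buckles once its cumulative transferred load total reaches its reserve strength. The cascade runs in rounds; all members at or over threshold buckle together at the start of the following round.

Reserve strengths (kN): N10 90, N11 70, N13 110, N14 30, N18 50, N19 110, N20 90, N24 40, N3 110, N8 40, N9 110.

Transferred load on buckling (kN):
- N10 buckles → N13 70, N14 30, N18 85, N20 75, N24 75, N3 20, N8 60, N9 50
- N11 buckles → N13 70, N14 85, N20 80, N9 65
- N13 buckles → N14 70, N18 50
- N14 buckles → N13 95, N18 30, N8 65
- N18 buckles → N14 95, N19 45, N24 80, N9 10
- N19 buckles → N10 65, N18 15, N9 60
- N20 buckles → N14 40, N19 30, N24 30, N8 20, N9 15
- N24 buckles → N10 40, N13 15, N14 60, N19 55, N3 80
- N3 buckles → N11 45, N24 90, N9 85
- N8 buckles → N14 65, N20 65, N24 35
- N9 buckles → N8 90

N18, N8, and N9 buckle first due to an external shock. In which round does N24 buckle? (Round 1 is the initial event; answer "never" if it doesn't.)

Round 1 — N18, N8, N9 buckle (initial).
  N14: +95+65 → 160 ≥ 30
  N19: +45 → 45 < 110
  N20: +65 → 65 < 90
  N24: +80+35 → 115 ≥ 40
Round 2 — N14, N24 buckle.
  N10: +40 → 40 < 90
  N13: +95+15 → 110 ≥ 110
  N19: +55 → 100 < 110
  N3: +80 → 80 < 110
Round 3 — N13 buckles.
No further bucklings.

2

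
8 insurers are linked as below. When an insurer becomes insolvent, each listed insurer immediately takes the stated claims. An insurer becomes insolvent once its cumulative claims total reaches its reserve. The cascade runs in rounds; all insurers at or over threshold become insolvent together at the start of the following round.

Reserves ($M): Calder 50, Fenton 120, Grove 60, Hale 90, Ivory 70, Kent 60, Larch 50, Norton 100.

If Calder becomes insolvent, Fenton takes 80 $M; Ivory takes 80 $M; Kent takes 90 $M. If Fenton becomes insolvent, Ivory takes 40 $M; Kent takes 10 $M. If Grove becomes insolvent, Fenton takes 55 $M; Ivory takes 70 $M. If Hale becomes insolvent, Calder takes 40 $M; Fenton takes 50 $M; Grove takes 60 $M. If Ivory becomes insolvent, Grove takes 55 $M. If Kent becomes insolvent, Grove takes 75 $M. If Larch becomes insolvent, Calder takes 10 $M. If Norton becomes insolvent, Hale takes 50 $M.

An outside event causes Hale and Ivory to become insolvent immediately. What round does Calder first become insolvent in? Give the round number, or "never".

never

Round 1 — Hale, Ivory become insolvent (initial).
  Calder: +40 → 40 < 50
  Fenton: +50 → 50 < 120
  Grove: +60+55 → 115 ≥ 60
Round 2 — Grove becomes insolvent.
  Fenton: +55 → 105 < 120
No further insolvencies.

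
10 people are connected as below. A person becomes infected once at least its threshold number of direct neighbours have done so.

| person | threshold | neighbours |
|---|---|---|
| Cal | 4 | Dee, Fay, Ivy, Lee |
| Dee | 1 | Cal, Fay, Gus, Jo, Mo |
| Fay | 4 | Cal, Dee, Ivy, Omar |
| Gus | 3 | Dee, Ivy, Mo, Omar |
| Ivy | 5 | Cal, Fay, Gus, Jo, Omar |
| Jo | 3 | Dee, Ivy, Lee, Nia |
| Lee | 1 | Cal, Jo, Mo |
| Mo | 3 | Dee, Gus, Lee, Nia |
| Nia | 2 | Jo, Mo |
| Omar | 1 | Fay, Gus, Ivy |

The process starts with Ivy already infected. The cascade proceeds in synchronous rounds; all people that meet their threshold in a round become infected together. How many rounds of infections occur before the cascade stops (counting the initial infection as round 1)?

Round 1 — Ivy becomes infected (initial).
Round 2 — checking thresholds:
  Cal: 1 of 4 neighbours < 4, not yet.
  Fay: 1 of 4 neighbours < 4, not yet.
  Gus: 1 of 4 neighbours < 3, not yet.
  Jo: 1 of 4 neighbours < 3, not yet.
  Omar: 1 of 3 neighbours ≥ 1, becomes infected.
Round 3 — no new infections; cascade stops.

2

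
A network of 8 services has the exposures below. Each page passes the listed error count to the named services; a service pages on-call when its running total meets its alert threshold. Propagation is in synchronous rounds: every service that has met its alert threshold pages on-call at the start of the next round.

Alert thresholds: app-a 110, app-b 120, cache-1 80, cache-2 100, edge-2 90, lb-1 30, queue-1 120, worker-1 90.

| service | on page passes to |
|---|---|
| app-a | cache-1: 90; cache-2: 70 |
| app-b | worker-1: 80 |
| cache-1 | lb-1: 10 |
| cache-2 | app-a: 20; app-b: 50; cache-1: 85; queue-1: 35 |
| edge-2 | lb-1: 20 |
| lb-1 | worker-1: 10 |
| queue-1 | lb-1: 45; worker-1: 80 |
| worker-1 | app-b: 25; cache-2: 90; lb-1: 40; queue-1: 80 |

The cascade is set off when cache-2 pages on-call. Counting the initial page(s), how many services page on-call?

2

Round 1 — cache-2 pages on-call (initial).
  app-a: +20 → 20 < 110
  app-b: +50 → 50 < 120
  cache-1: +85 → 85 ≥ 80
  queue-1: +35 → 35 < 120
Round 2 — cache-1 pages on-call.
  lb-1: +10 → 10 < 30
No further pages.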